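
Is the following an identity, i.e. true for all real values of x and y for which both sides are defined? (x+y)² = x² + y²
No, this is NOT an identity.

Claim: (x+y)² = x² + y².
Test a specific point where both sides are defined: x = 3, y = -3.
LHS = (x+y)² ≈ 0.0000
RHS = x² + y² ≈ 18.0000
Since 0.0000 ≠ 18.0000, the equation fails at this point, so it cannot hold for all real values of x and y for which both sides are defined.
The correct expansion is (x+y)² = x² + 2xy + y²; the cross term 2xy is missing.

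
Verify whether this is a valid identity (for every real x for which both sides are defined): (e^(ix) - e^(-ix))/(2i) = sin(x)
Claim: (e^(ix) - e^(-ix))/(2i) = sin(x).
Reasoning: By Euler's formula e^(ix) = cos(x) + i·sin(x) and e^(-ix) = cos(x) - i·sin(x). Subtracting cancels the cosine terms: e^(ix) - e^(-ix) = 2i·sin(x); divide by 2i.
So the two sides agree for every real x for which both sides are defined.

Conclusion: Yes, this is an identity.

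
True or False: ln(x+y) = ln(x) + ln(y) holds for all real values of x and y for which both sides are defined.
Claim: ln(x+y) = ln(x) + ln(y).
Test a specific point where both sides are defined: x = 4, y = 1.
LHS = ln(x+y) ≈ 1.6094
RHS = ln(x) + ln(y) ≈ 1.3863
Since 1.6094 ≠ 1.3863, the equation fails at this point, so it cannot hold for all real values of x and y for which both sides are defined.
ln(x) + ln(y) = ln(xy), not ln(x+y).

Conclusion: False.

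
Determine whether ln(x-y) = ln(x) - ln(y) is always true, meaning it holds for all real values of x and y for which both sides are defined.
No, this is NOT an identity.

Claim: ln(x-y) = ln(x) - ln(y).
Test a specific point where both sides are defined: x = 3, y = 1/2.
LHS = ln(x-y) ≈ 0.9163
RHS = ln(x) - ln(y) ≈ 1.7918
Since 0.9163 ≠ 1.7918, the equation fails at this point, so it cannot hold for all real values of x and y for which both sides are defined.
ln(x) - ln(y) = ln(x/y), not ln(x-y).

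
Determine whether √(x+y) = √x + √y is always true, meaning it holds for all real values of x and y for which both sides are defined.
Claim: √(x+y) = √x + √y.
Test a specific point where both sides are defined: x = 3, y = 5.
LHS = √(x+y) ≈ 2.8284
RHS = √x + √y ≈ 3.9681
Since 2.8284 ≠ 3.9681, the equation fails at this point, so it cannot hold for all real values of x and y for which both sides are defined.
Squaring the right side gives x + 2√(xy) + y, not x + y.

Conclusion: No, this is NOT an identity.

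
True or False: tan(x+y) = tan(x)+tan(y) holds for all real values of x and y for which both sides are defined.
Claim: tan(x+y) = tan(x)+tan(y).
Test a specific point where both sides are defined: x = π/6, y = 3π/4.
LHS = tan(x+y) ≈ -0.2679
RHS = tan(x)+tan(y) ≈ -0.4226
Since -0.2679 ≠ -0.4226, the equation fails at this point, so it cannot hold for all real values of x and y for which both sides are defined.
The correct formula is tan(x+y) = (tan(x) + tan(y))/(1 - tan(x)tan(y)).

Conclusion: False.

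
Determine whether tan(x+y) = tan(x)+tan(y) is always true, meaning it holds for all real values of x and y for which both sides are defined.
No, this is NOT an identity.

Claim: tan(x+y) = tan(x)+tan(y).
Test a specific point where both sides are defined: x = -π/6, y = 3π/4.
LHS = tan(x+y) ≈ -3.7321
RHS = tan(x)+tan(y) ≈ -1.5774
Since -3.7321 ≠ -1.5774, the equation fails at this point, so it cannot hold for all real values of x and y for which both sides are defined.
The correct formula is tan(x+y) = (tan(x) + tan(y))/(1 - tan(x)tan(y)).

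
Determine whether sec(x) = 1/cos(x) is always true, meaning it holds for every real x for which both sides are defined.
Claim: sec(x) = 1/cos(x).
Reasoning: sec(x) is by definition the reciprocal of cos(x), wherever cos(x) ≠ 0.
So the two sides agree for every real x for which both sides are defined.

Conclusion: Yes, this is an identity.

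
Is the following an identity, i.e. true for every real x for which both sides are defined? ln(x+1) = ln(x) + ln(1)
No, this is NOT an identity.

Claim: ln(x+1) = ln(x) + ln(1).
Test a specific point where both sides are defined: x = 2.
LHS = ln(x+1) ≈ 1.0986
RHS = ln(x) + ln(1) ≈ 0.6931
Since 1.0986 ≠ 0.6931, the equation fails at this point, so it cannot hold for every real x for which both sides are defined.
ln(1) = 0, so the right side is just ln(x), which differs from ln(x+1).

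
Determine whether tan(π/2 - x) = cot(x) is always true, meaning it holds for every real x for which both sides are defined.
Yes, this is an identity.

Claim: tan(π/2 - x) = cot(x).
Reasoning: tan(π/2 - x) = sin(π/2 - x)/cos(π/2 - x) = cos(x)/sin(x) = cot(x), using the cofunction identities sin(π/2 - x) = cos(x) and cos(π/2 - x) = sin(x).
So the two sides agree for every real x for which both sides are defined.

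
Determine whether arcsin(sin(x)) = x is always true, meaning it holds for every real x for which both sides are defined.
No, this is NOT an identity.

Claim: arcsin(sin(x)) = x.
Test a specific point where both sides are defined: x = 3π/4.
LHS = arcsin(sin(x)) ≈ 0.7854
RHS = x ≈ 2.3562
Since 0.7854 ≠ 2.3562, the equation fails at this point, so it cannot hold for every real x for which both sides are defined.
arcsin only returns values in [-π/2, π/2], so arcsin(sin(x)) = x holds only for x in that interval, not for all real x.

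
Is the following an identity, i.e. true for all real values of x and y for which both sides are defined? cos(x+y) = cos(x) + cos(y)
Claim: cos(x+y) = cos(x) + cos(y).
Test a specific point where both sides are defined: x = -π/6, y = π/2.
LHS = cos(x+y) ≈ 0.5000
RHS = cos(x) + cos(y) ≈ 0.8660
Since 0.5000 ≠ 0.8660, the equation fails at this point, so it cannot hold for all real values of x and y for which both sides are defined.
The correct expansion is cos(x+y) = cos(x)cos(y) - sin(x)sin(y); cosine is not additive.

Conclusion: No, this is NOT an identity.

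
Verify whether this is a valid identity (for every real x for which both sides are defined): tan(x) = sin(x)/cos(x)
Claim: tan(x) = sin(x)/cos(x).
Reasoning: For an angle x whose terminal point on the unit circle is (cos x, sin x), tan(x) is defined as the ratio (second coordinate)/(first coordinate) = sin(x)/cos(x), wherever cos(x) ≠ 0.
So the two sides agree for every real x for which both sides are defined.

Conclusion: Yes, this is an identity.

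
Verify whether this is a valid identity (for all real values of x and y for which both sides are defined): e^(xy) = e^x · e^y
No, this is NOT an identity.

Claim: e^(xy) = e^x · e^y.
Test a specific point where both sides are defined: x = -1, y = 2.
LHS = e^(xy) ≈ 0.1353
RHS = e^x · e^y ≈ 2.7183
Since 0.1353 ≠ 2.7183, the equation fails at this point, so it cannot hold for all real values of x and y for which both sides are defined.
e^x · e^y = e^(x+y), not e^(xy).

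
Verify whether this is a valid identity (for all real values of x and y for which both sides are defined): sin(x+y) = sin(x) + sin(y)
No, this is NOT an identity.

Claim: sin(x+y) = sin(x) + sin(y).
Test a specific point where both sides are defined: x = -π/6, y = π/2.
LHS = sin(x+y) ≈ 0.8660
RHS = sin(x) + sin(y) ≈ 0.5000
Since 0.8660 ≠ 0.5000, the equation fails at this point, so it cannot hold for all real values of x and y for which both sides are defined.
The correct expansion is sin(x+y) = sin(x)cos(y) + cos(x)sin(y); sine is not additive.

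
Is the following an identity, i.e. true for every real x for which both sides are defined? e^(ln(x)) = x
Yes, this is an identity.

Claim: e^(ln(x)) = x.
Reasoning: For x > 0, ln(x) is by definition the exponent p such that e^p = x. Raising e to that exponent therefore returns x: e^(ln x) = x.
So the two sides agree for every real x for which both sides are defined.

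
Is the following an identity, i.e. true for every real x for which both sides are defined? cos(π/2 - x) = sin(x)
Claim: cos(π/2 - x) = sin(x).
Reasoning: Use cos(u - v) = cos(u)cos(v) + sin(u)sin(v) with u = π/2, v = x: cos(π/2)cos(x) + sin(π/2)sin(x) = 0·cos(x) + 1·sin(x) = sin(x).
So the two sides agree for every real x for which both sides are defined.

Conclusion: Yes, this is an identity.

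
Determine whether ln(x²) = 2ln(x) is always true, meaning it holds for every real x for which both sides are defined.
Claim: ln(x²) = 2ln(x).
Reasoning: The right side requires x > 0. For x > 0, x² = (e^(ln x))² = e^(2ln x), so ln(x²) = 2ln(x). (For x < 0 the right side is undefined, so those values are outside the claim.)
So the two sides agree for every real x for which both sides are defined.

Conclusion: Yes, this is an identity.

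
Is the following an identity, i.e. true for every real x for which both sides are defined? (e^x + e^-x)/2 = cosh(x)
Yes, this is an identity.

Claim: (e^x + e^-x)/2 = cosh(x).
Reasoning: This is exactly the definition of the hyperbolic cosine: cosh(x) := (e^x + e^-x)/2.
So the two sides agree for every real x for which both sides are defined.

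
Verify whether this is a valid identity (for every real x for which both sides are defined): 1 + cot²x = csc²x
Claim: 1 + cot²x = csc²x.
Reasoning: Start from sin²x + cos²x = 1 and divide every term by sin²x (allowed wherever cot x and csc x are defined): 1 + cot²x = 1/sin²x = csc²x.
So the two sides agree for every real x for which both sides are defined.

Conclusion: Yes, this is an identity.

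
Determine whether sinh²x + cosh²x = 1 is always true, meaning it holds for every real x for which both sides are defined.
Claim: sinh²x + cosh²x = 1.
Test a specific point where both sides are defined: x = 2.
LHS = sinh²x + cosh²x ≈ 27.3082
RHS = 1 ≈ 1.0000
Since 27.3082 ≠ 1.0000, the equation fails at this point, so it cannot hold for every real x for which both sides are defined.
The correct hyperbolic identity is cosh²x - sinh²x = 1 (a difference); the sum sinh²x + cosh²x equals cosh(2x).

Conclusion: No, this is NOT an identity.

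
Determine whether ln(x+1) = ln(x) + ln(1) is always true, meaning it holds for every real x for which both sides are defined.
No, this is NOT an identity.

Claim: ln(x+1) = ln(x) + ln(1).
Test a specific point where both sides are defined: x = 4.
LHS = ln(x+1) ≈ 1.6094
RHS = ln(x) + ln(1) ≈ 1.3863
Since 1.6094 ≠ 1.3863, the equation fails at this point, so it cannot hold for every real x for which both sides are defined.
ln(1) = 0, so the right side is just ln(x), which differs from ln(x+1).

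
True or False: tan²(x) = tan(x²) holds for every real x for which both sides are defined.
False.

Claim: tan²(x) = tan(x²).
Test a specific point where both sides are defined: x = π.
LHS = tan²(x) ≈ 0.0000
RHS = tan(x²) ≈ 0.4767
Since 0.0000 ≠ 0.4767, the equation fails at this point, so it cannot hold for every real x for which both sides are defined.
tan²(x) means (tan x)², squaring the output; tan(x²) squares the input. These are different functions.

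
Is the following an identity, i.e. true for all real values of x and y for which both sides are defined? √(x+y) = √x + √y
No, this is NOT an identity.

Claim: √(x+y) = √x + √y.
Test a specific point where both sides are defined: x = 4, y = 3.
LHS = √(x+y) ≈ 2.6458
RHS = √x + √y ≈ 3.7321
Since 2.6458 ≠ 3.7321, the equation fails at this point, so it cannot hold for all real values of x and y for which both sides are defined.
Squaring the right side gives x + 2√(xy) + y, not x + y.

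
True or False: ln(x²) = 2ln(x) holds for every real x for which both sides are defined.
True.

Claim: ln(x²) = 2ln(x).
Reasoning: The right side requires x > 0. For x > 0, x² = (e^(ln x))² = e^(2ln x), so ln(x²) = 2ln(x). (For x < 0 the right side is undefined, so those values are outside the claim.)
So the two sides agree for every real x for which both sides are defined.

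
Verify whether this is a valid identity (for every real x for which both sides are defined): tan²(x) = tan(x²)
Claim: tan²(x) = tan(x²).
Test a specific point where both sides are defined: x = π/4.
LHS = tan²(x) ≈ 1.0000
RHS = tan(x²) ≈ 0.7092
Since 1.0000 ≠ 0.7092, the equation fails at this point, so it cannot hold for every real x for which both sides are defined.
tan²(x) means (tan x)², squaring the output; tan(x²) squares the input. These are different functions.

Conclusion: No, this is NOT an identity.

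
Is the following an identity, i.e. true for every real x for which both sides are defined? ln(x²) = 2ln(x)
Claim: ln(x²) = 2ln(x).
Reasoning: The right side requires x > 0. For x > 0, x² = (e^(ln x))² = e^(2ln x), so ln(x²) = 2ln(x). (For x < 0 the right side is undefined, so those values are outside the claim.)
So the two sides agree for every real x for which both sides are defined.

Conclusion: Yes, this is an identity.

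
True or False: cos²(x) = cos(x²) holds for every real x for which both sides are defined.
Claim: cos²(x) = cos(x²).
Test a specific point where both sides are defined: x = π/4.
LHS = cos²(x) ≈ 0.5000
RHS = cos(x²) ≈ 0.8157
Since 0.5000 ≠ 0.8157, the equation fails at this point, so it cannot hold for every real x for which both sides are defined.
cos²(x) means (cos x)², squaring the output; cos(x²) squares the input. These are different functions.

Conclusion: False.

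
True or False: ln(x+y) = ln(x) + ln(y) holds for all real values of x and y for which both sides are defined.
Claim: ln(x+y) = ln(x) + ln(y).
Test a specific point where both sides are defined: x = 3, y = 3.
LHS = ln(x+y) ≈ 1.7918
RHS = ln(x) + ln(y) ≈ 2.1972
Since 1.7918 ≠ 2.1972, the equation fails at this point, so it cannot hold for all real values of x and y for which both sides are defined.
ln(x) + ln(y) = ln(xy), not ln(x+y).

Conclusion: False.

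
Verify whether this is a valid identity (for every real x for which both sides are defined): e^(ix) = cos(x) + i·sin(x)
Yes, this is an identity.

Claim: e^(ix) = cos(x) + i·sin(x).
Reasoning: Euler's formula. Expand e^(ix) = Σ (ix)^k / k!. Since i² = -1, the even-k terms are Σ (-1)^m x^(2m)/(2m)! = cos(x) and the odd-k terms are i · Σ (-1)^m x^(2m+1)/(2m+1)! = i·sin(x).
So the two sides agree for every real x for which both sides are defined.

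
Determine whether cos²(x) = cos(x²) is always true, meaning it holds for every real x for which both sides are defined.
Claim: cos²(x) = cos(x²).
Test a specific point where both sides are defined: x = π/2.
LHS = cos²(x) ≈ 0.0000
RHS = cos(x²) ≈ -0.7812
Since 0.0000 ≠ -0.7812, the equation fails at this point, so it cannot hold for every real x for which both sides are defined.
cos²(x) means (cos x)², squaring the output; cos(x²) squares the input. These are different functions.

Conclusion: No, this is NOT an identity.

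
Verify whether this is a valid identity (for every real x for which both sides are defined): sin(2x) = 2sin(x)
Claim: sin(2x) = 2sin(x).
Test a specific point where both sides are defined: x = π/2.
LHS = sin(2x) ≈ 0.0000
RHS = 2sin(x) ≈ 2.0000
Since 0.0000 ≠ 2.0000, the equation fails at this point, so it cannot hold for every real x for which both sides are defined.
The correct double-angle formula is sin(2x) = 2sin(x)cos(x).

Conclusion: No, this is NOT an identity.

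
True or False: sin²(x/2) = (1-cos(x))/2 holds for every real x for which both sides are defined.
Claim: sin²(x/2) = (1-cos(x))/2.
Reasoning: Use cos(2θ) = 1 - 2sin²θ with θ = x/2: cos(x) = 1 - 2sin²(x/2). Solving for sin²(x/2) gives (1 - cos(x))/2.
So the two sides agree for every real x for which both sides are defined.

Conclusion: True.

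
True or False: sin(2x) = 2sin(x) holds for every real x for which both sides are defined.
False.

Claim: sin(2x) = 2sin(x).
Test a specific point where both sides are defined: x = 2π/3.
LHS = sin(2x) ≈ -0.8660
RHS = 2sin(x) ≈ 1.7321
Since -0.8660 ≠ 1.7321, the equation fails at this point, so it cannot hold for every real x for which both sides are defined.
The correct double-angle formula is sin(2x) = 2sin(x)cos(x).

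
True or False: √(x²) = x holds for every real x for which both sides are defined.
False.

Claim: √(x²) = x.
Test a specific point where both sides are defined: x = -2.
LHS = √(x²) ≈ 2.0000
RHS = x ≈ -2.0000
Since 2.0000 ≠ -2.0000, the equation fails at this point, so it cannot hold for every real x for which both sides are defined.
√(x²) = |x|, which differs from x whenever x < 0 (both sides are defined for every real x).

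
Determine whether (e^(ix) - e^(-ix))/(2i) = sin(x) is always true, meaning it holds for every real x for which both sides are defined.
Yes, this is an identity.

Claim: (e^(ix) - e^(-ix))/(2i) = sin(x).
Reasoning: By Euler's formula e^(ix) = cos(x) + i·sin(x) and e^(-ix) = cos(x) - i·sin(x). Subtracting cancels the cosine terms: e^(ix) - e^(-ix) = 2i·sin(x); divide by 2i.
So the two sides agree for every real x for which both sides are defined.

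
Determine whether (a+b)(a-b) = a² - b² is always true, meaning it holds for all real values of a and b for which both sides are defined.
Yes, this is an identity.

Claim: (a+b)(a-b) = a² - b².
Reasoning: Expand: (a+b)(a-b) = a² - ab + ba - b² = a² - b² (the cross terms cancel).
So the two sides agree for all real values of a and b for which both sides are defined.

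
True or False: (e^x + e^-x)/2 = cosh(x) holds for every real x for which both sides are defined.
Claim: (e^x + e^-x)/2 = cosh(x).
Reasoning: This is exactly the definition of the hyperbolic cosine: cosh(x) := (e^x + e^-x)/2.
So the two sides agree for every real x for which both sides are defined.

Conclusion: True.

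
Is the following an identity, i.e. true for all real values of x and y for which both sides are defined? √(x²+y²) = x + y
No, this is NOT an identity.

Claim: √(x²+y²) = x + y.
Test a specific point where both sides are defined: x = -3, y = 1/2.
LHS = √(x²+y²) ≈ 3.0414
RHS = x + y ≈ -2.5000
Since 3.0414 ≠ -2.5000, the equation fails at this point, so it cannot hold for all real values of x and y for which both sides are defined.
(x+y)² = x² + 2xy + y², not x² + y², so the square root does not split this way.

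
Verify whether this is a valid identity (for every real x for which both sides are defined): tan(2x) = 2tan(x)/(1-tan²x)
Claim: tan(2x) = 2tan(x)/(1-tan²x).
Reasoning: tan(2x) = sin(2x)/cos(2x) = 2sin(x)cos(x) / (cos²x - sin²x). Divide numerator and denominator by cos²x: 2tan(x) / (1 - tan²x).
So the two sides agree for every real x for which both sides are defined.

Conclusion: Yes, this is an identity.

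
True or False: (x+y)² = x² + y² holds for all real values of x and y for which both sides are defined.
Claim: (x+y)² = x² + y².
Test a specific point where both sides are defined: x = 3/2, y = -1.
LHS = (x+y)² ≈ 0.2500
RHS = x² + y² ≈ 3.2500
Since 0.2500 ≠ 3.2500, the equation fails at this point, so it cannot hold for all real values of x and y for which both sides are defined.
The correct expansion is (x+y)² = x² + 2xy + y²; the cross term 2xy is missing.

Conclusion: False.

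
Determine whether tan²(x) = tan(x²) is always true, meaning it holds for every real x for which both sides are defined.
No, this is NOT an identity.

Claim: tan²(x) = tan(x²).
Test a specific point where both sides are defined: x = π/6.
LHS = tan²(x) ≈ 0.3333
RHS = tan(x²) ≈ 0.2812
Since 0.3333 ≠ 0.2812, the equation fails at this point, so it cannot hold for every real x for which both sides are defined.
tan²(x) means (tan x)², squaring the output; tan(x²) squares the input. These are different functions.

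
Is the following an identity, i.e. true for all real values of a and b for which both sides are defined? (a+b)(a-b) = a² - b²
Claim: (a+b)(a-b) = a² - b².
Reasoning: Expand: (a+b)(a-b) = a² - ab + ba - b² = a² - b² (the cross terms cancel).
So the two sides agree for all real values of a and b for which both sides are defined.

Conclusion: Yes, this is an identity.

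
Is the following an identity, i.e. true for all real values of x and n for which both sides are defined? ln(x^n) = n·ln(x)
Yes, this is an identity.

Claim: ln(x^n) = n·ln(x).
Reasoning: The right side requires x > 0. For x > 0, x^n = (e^(ln x))^n = e^(n·ln x), so taking ln of both sides gives ln(x^n) = n·ln(x).
So the two sides agree for all real values of x and n for which both sides are defined.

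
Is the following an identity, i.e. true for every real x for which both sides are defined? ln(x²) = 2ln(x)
Claim: ln(x²) = 2ln(x).
Reasoning: The right side requires x > 0. For x > 0, x² = (e^(ln x))² = e^(2ln x), so ln(x²) = 2ln(x). (For x < 0 the right side is undefined, so those values are outside the claim.)
So the two sides agree for every real x for which both sides are defined.

Conclusion: Yes, this is an identity.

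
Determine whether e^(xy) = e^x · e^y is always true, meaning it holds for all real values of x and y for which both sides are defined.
No, this is NOT an identity.

Claim: e^(xy) = e^x · e^y.
Test a specific point where both sides are defined: x = 1/2, y = 1.
LHS = e^(xy) ≈ 1.6487
RHS = e^x · e^y ≈ 4.4817
Since 1.6487 ≠ 4.4817, the equation fails at this point, so it cannot hold for all real values of x and y for which both sides are defined.
e^x · e^y = e^(x+y), not e^(xy).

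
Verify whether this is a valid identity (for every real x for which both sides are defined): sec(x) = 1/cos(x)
Yes, this is an identity.

Claim: sec(x) = 1/cos(x).
Reasoning: sec(x) is by definition the reciprocal of cos(x), wherever cos(x) ≠ 0.
So the two sides agree for every real x for which both sides are defined.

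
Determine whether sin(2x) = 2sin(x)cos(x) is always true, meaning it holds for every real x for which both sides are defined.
Yes, this is an identity.

Claim: sin(2x) = 2sin(x)cos(x).
Reasoning: Put y = x in the addition formula sin(x+y) = sin(x)cos(y) + cos(x)sin(y): sin(2x) = sin(x)cos(x) + cos(x)sin(x) = 2sin(x)cos(x).
So the two sides agree for every real x for which both sides are defined.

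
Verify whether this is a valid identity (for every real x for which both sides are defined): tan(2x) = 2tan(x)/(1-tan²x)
Claim: tan(2x) = 2tan(x)/(1-tan²x).
Reasoning: tan(2x) = sin(2x)/cos(2x) = 2sin(x)cos(x) / (cos²x - sin²x). Divide numerator and denominator by cos²x: 2tan(x) / (1 - tan²x).
So the two sides agree for every real x for which both sides are defined.

Conclusion: Yes, this is an identity.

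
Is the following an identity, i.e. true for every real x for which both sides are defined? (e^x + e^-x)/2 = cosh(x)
Yes, this is an identity.

Claim: (e^x + e^-x)/2 = cosh(x).
Reasoning: This is exactly the definition of the hyperbolic cosine: cosh(x) := (e^x + e^-x)/2.
So the two sides agree for every real x for which both sides are defined.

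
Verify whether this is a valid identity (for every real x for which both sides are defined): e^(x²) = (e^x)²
No, this is NOT an identity.

Claim: e^(x²) = (e^x)².
Test a specific point where both sides are defined: x = 3.
LHS = e^(x²) ≈ 8103.0839
RHS = (e^x)² ≈ 403.4288
Since 8103.0839 ≠ 403.4288, the equation fails at this point, so it cannot hold for every real x for which both sides are defined.
(e^x)² = e^(2x), and 2x ≠ x² in general.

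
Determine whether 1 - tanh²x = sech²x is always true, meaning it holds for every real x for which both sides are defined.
Claim: 1 - tanh²x = sech²x.
Reasoning: Divide cosh²x - sinh²x = 1 through by cosh²x (never zero): 1 - tanh²x = 1/cosh²x = sech²x.
So the two sides agree for every real x for which both sides are defined.

Conclusion: Yes, this is an identity.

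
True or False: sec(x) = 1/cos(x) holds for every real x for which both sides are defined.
Claim: sec(x) = 1/cos(x).
Reasoning: sec(x) is by definition the reciprocal of cos(x), wherever cos(x) ≠ 0.
So the two sides agree for every real x for which both sides are defined.

Conclusion: True.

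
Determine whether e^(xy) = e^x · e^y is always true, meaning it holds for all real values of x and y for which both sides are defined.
No, this is NOT an identity.

Claim: e^(xy) = e^x · e^y.
Test a specific point where both sides are defined: x = 1/2, y = -3.
LHS = e^(xy) ≈ 0.2231
RHS = e^x · e^y ≈ 0.0821
Since 0.2231 ≠ 0.0821, the equation fails at this point, so it cannot hold for all real values of x and y for which both sides are defined.
e^x · e^y = e^(x+y), not e^(xy).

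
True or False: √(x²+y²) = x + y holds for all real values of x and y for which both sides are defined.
False.

Claim: √(x²+y²) = x + y.
Test a specific point where both sides are defined: x = -1, y = 3.
LHS = √(x²+y²) ≈ 3.1623
RHS = x + y ≈ 2.0000
Since 3.1623 ≠ 2.0000, the equation fails at this point, so it cannot hold for all real values of x and y for which both sides are defined.
(x+y)² = x² + 2xy + y², not x² + y², so the square root does not split this way.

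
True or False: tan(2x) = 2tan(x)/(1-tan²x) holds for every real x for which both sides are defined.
Claim: tan(2x) = 2tan(x)/(1-tan²x).
Reasoning: tan(2x) = sin(2x)/cos(2x) = 2sin(x)cos(x) / (cos²x - sin²x). Divide numerator and denominator by cos²x: 2tan(x) / (1 - tan²x).
So the two sides agree for every real x for which both sides are defined.

Conclusion: True.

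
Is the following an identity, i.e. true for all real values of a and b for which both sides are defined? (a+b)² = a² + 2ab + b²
Yes, this is an identity.

Claim: (a+b)² = a² + 2ab + b².
Reasoning: Expand: (a+b)² = (a+b)(a+b) = a·a + a·b + b·a + b·b = a² + 2ab + b².
So the two sides agree for all real values of a and b for which both sides are defined.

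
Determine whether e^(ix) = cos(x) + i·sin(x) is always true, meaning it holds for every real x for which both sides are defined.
Yes, this is an identity.

Claim: e^(ix) = cos(x) + i·sin(x).
Reasoning: Euler's formula. Expand e^(ix) = Σ (ix)^k / k!. Since i² = -1, the even-k terms are Σ (-1)^m x^(2m)/(2m)! = cos(x) and the odd-k terms are i · Σ (-1)^m x^(2m+1)/(2m+1)! = i·sin(x).
So the two sides agree for every real x for which both sides are defined.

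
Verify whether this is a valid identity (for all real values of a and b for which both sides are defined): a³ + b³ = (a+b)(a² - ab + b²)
Claim: a³ + b³ = (a+b)(a² - ab + b²).
Reasoning: Expand the right side: (a+b)(a² - ab + b²) = a³ - a²b + ab² + a²b - ab² + b³ = a³ + b³ (the middle terms cancel in pairs).
So the two sides agree for all real values of a and b for which both sides are defined.

Conclusion: Yes, this is an identity.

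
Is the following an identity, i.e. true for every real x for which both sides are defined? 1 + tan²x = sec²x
Claim: 1 + tan²x = sec²x.
Reasoning: Start from sin²x + cos²x = 1 and divide every term by cos²x (allowed wherever tan x and sec x are defined): tan²x + 1 = 1/cos²x = sec²x.
So the two sides agree for every real x for which both sides are defined.

Conclusion: Yes, this is an identity.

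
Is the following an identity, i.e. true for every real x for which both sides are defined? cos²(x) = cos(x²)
No, this is NOT an identity.

Claim: cos²(x) = cos(x²).
Test a specific point where both sides are defined: x = π/3.
LHS = cos²(x) ≈ 0.2500
RHS = cos(x²) ≈ 0.4566
Since 0.2500 ≠ 0.4566, the equation fails at this point, so it cannot hold for every real x for which both sides are defined.
cos²(x) means (cos x)², squaring the output; cos(x²) squares the input. These are different functions.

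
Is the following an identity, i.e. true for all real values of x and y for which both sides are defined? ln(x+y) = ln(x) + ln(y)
No, this is NOT an identity.

Claim: ln(x+y) = ln(x) + ln(y).
Test a specific point where both sides are defined: x = 3, y = 5.
LHS = ln(x+y) ≈ 2.0794
RHS = ln(x) + ln(y) ≈ 2.7081
Since 2.0794 ≠ 2.7081, the equation fails at this point, so it cannot hold for all real values of x and y for which both sides are defined.
ln(x) + ln(y) = ln(xy), not ln(x+y).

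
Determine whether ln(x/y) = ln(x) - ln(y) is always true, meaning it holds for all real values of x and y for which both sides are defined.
Claim: ln(x/y) = ln(x) - ln(y).
Reasoning: Both sides are simultaneously defined only when x, y > 0. Write x = e^p, y = e^q. Then x/y = e^(p-q), so ln(x/y) = p - q = ln(x) - ln(y).
So the two sides agree for all real values of x and y for which both sides are defined.

Conclusion: Yes, this is an identity.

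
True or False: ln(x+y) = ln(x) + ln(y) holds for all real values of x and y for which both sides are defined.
Claim: ln(x+y) = ln(x) + ln(y).
Test a specific point where both sides are defined: x = 5, y = 1.
LHS = ln(x+y) ≈ 1.7918
RHS = ln(x) + ln(y) ≈ 1.6094
Since 1.7918 ≠ 1.6094, the equation fails at this point, so it cannot hold for all real values of x and y for which both sides are defined.
ln(x) + ln(y) = ln(xy), not ln(x+y).

Conclusion: False.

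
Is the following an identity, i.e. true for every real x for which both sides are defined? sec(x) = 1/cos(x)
Claim: sec(x) = 1/cos(x).
Reasoning: sec(x) is by definition the reciprocal of cos(x), wherever cos(x) ≠ 0.
So the two sides agree for every real x for which both sides are defined.

Conclusion: Yes, this is an identity.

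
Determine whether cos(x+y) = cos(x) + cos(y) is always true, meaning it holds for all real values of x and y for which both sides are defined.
No, this is NOT an identity.

Claim: cos(x+y) = cos(x) + cos(y).
Test a specific point where both sides are defined: x = -π/3, y = -π/2.
LHS = cos(x+y) ≈ -0.8660
RHS = cos(x) + cos(y) ≈ 0.5000
Since -0.8660 ≠ 0.5000, the equation fails at this point, so it cannot hold for all real values of x and y for which both sides are defined.
The correct expansion is cos(x+y) = cos(x)cos(y) - sin(x)sin(y); cosine is not additive.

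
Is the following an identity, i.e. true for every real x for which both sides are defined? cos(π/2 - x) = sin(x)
Claim: cos(π/2 - x) = sin(x).
Reasoning: Use cos(u - v) = cos(u)cos(v) + sin(u)sin(v) with u = π/2, v = x: cos(π/2)cos(x) + sin(π/2)sin(x) = 0·cos(x) + 1·sin(x) = sin(x).
So the two sides agree for every real x for which both sides are defined.

Conclusion: Yes, this is an identity.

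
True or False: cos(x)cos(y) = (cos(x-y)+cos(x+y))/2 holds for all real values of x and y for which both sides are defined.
Claim: cos(x)cos(y) = (cos(x-y)+cos(x+y))/2.
Reasoning: cos(x-y) = cos(x)cos(y) + sin(x)sin(y) and cos(x+y) = cos(x)cos(y) - sin(x)sin(y). Adding, cos(x-y) + cos(x+y) = 2cos(x)cos(y); divide by 2.
So the two sides agree for all real values of x and y for which both sides are defined.

Conclusion: True.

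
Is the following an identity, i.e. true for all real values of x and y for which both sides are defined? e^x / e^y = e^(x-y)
Claim: e^x / e^y = e^(x-y).
Reasoning: 1/e^y = e^(-y), so e^x / e^y = e^x · e^(-y) = e^(x + (-y)) = e^(x-y) by the product rule for exponents.
So the two sides agree for all real values of x and y for which both sides are defined.

Conclusion: Yes, this is an identity.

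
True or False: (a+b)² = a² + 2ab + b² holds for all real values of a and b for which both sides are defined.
Claim: (a+b)² = a² + 2ab + b².
Reasoning: Expand: (a+b)² = (a+b)(a+b) = a·a + a·b + b·a + b·b = a² + 2ab + b².
So the two sides agree for all real values of a and b for which both sides are defined.

Conclusion: True.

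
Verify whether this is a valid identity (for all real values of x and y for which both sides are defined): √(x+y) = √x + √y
No, this is NOT an identity.

Claim: √(x+y) = √x + √y.
Test a specific point where both sides are defined: x = 3/2, y = 3/2.
LHS = √(x+y) ≈ 1.7321
RHS = √x + √y ≈ 2.4495
Since 1.7321 ≠ 2.4495, the equation fails at this point, so it cannot hold for all real values of x and y for which both sides are defined.
Squaring the right side gives x + 2√(xy) + y, not x + y.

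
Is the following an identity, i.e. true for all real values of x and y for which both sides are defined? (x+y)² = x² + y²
Claim: (x+y)² = x² + y².
Test a specific point where both sides are defined: x = 5, y = 3.
LHS = (x+y)² ≈ 64.0000
RHS = x² + y² ≈ 34.0000
Since 64.0000 ≠ 34.0000, the equation fails at this point, so it cannot hold for all real values of x and y for which both sides are defined.
The correct expansion is (x+y)² = x² + 2xy + y²; the cross term 2xy is missing.

Conclusion: No, this is NOT an identity.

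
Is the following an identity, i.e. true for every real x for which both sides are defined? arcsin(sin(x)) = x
No, this is NOT an identity.

Claim: arcsin(sin(x)) = x.
Test a specific point where both sides are defined: x = 3π/4.
LHS = arcsin(sin(x)) ≈ 0.7854
RHS = x ≈ 2.3562
Since 0.7854 ≠ 2.3562, the equation fails at this point, so it cannot hold for every real x for which both sides are defined.
arcsin only returns values in [-π/2, π/2], so arcsin(sin(x)) = x holds only for x in that interval, not for all real x.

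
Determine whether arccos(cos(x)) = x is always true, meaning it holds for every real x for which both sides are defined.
Claim: arccos(cos(x)) = x.
Test a specific point where both sides are defined: x = -π/2.
LHS = arccos(cos(x)) ≈ 1.5708
RHS = x ≈ -1.5708
Since 1.5708 ≠ -1.5708, the equation fails at this point, so it cannot hold for every real x for which both sides are defined.
arccos only returns values in [0, π], so arccos(cos(x)) = x holds only for x in that interval, not for all real x.

Conclusion: No, this is NOT an identity.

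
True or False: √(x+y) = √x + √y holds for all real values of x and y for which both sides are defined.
False.

Claim: √(x+y) = √x + √y.
Test a specific point where both sides are defined: x = 3/2, y = 4.
LHS = √(x+y) ≈ 2.3452
RHS = √x + √y ≈ 3.2247
Since 2.3452 ≠ 3.2247, the equation fails at this point, so it cannot hold for all real values of x and y for which both sides are defined.
Squaring the right side gives x + 2√(xy) + y, not x + y.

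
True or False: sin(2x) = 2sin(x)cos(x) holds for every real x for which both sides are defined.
Claim: sin(2x) = 2sin(x)cos(x).
Reasoning: Put y = x in the addition formula sin(x+y) = sin(x)cos(y) + cos(x)sin(y): sin(2x) = sin(x)cos(x) + cos(x)sin(x) = 2sin(x)cos(x).
So the two sides agree for every real x for which both sides are defined.

Conclusion: True.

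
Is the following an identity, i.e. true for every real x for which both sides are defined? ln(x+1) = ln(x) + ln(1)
No, this is NOT an identity.

Claim: ln(x+1) = ln(x) + ln(1).
Test a specific point where both sides are defined: x = 3/2.
LHS = ln(x+1) ≈ 0.9163
RHS = ln(x) + ln(1) ≈ 0.4055
Since 0.9163 ≠ 0.4055, the equation fails at this point, so it cannot hold for every real x for which both sides are defined.
ln(1) = 0, so the right side is just ln(x), which differs from ln(x+1).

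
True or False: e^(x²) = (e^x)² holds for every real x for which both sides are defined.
Claim: e^(x²) = (e^x)².
Test a specific point where both sides are defined: x = 3.
LHS = e^(x²) ≈ 8103.0839
RHS = (e^x)² ≈ 403.4288
Since 8103.0839 ≠ 403.4288, the equation fails at this point, so it cannot hold for every real x for which both sides are defined.
(e^x)² = e^(2x), and 2x ≠ x² in general.

Conclusion: False.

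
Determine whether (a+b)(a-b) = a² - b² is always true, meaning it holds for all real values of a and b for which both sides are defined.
Yes, this is an identity.

Claim: (a+b)(a-b) = a² - b².
Reasoning: Expand: (a+b)(a-b) = a² - ab + ba - b² = a² - b² (the cross terms cancel).
So the two sides agree for all real values of a and b for which both sides are defined.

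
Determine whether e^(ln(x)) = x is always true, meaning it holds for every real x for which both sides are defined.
Yes, this is an identity.

Claim: e^(ln(x)) = x.
Reasoning: For x > 0, ln(x) is by definition the exponent p such that e^p = x. Raising e to that exponent therefore returns x: e^(ln x) = x.
So the two sides agree for every real x for which both sides are defined.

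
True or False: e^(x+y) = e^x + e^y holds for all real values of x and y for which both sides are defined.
False.

Claim: e^(x+y) = e^x + e^y.
Test a specific point where both sides are defined: x = 1/2, y = 1.
LHS = e^(x+y) ≈ 4.4817
RHS = e^x + e^y ≈ 4.3670
Since 4.4817 ≠ 4.3670, the equation fails at this point, so it cannot hold for all real values of x and y for which both sides are defined.
The correct rule is e^(x+y) = e^x · e^y (a product, not a sum).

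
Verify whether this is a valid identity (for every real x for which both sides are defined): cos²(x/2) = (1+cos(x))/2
Yes, this is an identity.

Claim: cos²(x/2) = (1+cos(x))/2.
Reasoning: Use cos(2θ) = 2cos²θ - 1 with θ = x/2: cos(x) = 2cos²(x/2) - 1. Solving for cos²(x/2) gives (1 + cos(x))/2.
So the two sides agree for every real x for which both sides are defined.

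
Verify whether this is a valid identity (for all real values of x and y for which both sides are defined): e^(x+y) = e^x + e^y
No, this is NOT an identity.

Claim: e^(x+y) = e^x + e^y.
Test a specific point where both sides are defined: x = -1, y = -1.
LHS = e^(x+y) ≈ 0.1353
RHS = e^x + e^y ≈ 0.7358
Since 0.1353 ≠ 0.7358, the equation fails at this point, so it cannot hold for all real values of x and y for which both sides are defined.
The correct rule is e^(x+y) = e^x · e^y (a product, not a sum).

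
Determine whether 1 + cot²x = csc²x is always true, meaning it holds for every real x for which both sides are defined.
Yes, this is an identity.

Claim: 1 + cot²x = csc²x.
Reasoning: Start from sin²x + cos²x = 1 and divide every term by sin²x (allowed wherever cot x and csc x are defined): 1 + cot²x = 1/sin²x = csc²x.
So the two sides agree for every real x for which both sides are defined.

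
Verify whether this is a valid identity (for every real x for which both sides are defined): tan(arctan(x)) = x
Yes, this is an identity.

Claim: tan(arctan(x)) = x.
Reasoning: For every real x, arctan(x) is by definition the angle in (-π/2, π/2) whose tangent equals x. Taking the tangent of that angle returns x.
So the two sides agree for every real x for which both sides are defined.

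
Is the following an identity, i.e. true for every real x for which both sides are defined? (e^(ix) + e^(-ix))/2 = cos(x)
Yes, this is an identity.

Claim: (e^(ix) + e^(-ix))/2 = cos(x).
Reasoning: By Euler's formula e^(ix) = cos(x) + i·sin(x) and e^(-ix) = cos(x) - i·sin(x). Adding cancels the sine terms: e^(ix) + e^(-ix) = 2cos(x); divide by 2.
So the two sides agree for every real x for which both sides are defined.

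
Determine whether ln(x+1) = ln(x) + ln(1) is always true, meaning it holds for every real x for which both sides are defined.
Claim: ln(x+1) = ln(x) + ln(1).
Test a specific point where both sides are defined: x = 1.
LHS = ln(x+1) ≈ 0.6931
RHS = ln(x) + ln(1) ≈ 0.0000
Since 0.6931 ≠ 0.0000, the equation fails at this point, so it cannot hold for every real x for which both sides are defined.
ln(1) = 0, so the right side is just ln(x), which differs from ln(x+1).

Conclusion: No, this is NOT an identity.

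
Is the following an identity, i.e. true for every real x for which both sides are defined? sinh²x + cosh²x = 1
Claim: sinh²x + cosh²x = 1.
Test a specific point where both sides are defined: x = -3.
LHS = sinh²x + cosh²x ≈ 201.7156
RHS = 1 ≈ 1.0000
Since 201.7156 ≠ 1.0000, the equation fails at this point, so it cannot hold for every real x for which both sides are defined.
The correct hyperbolic identity is cosh²x - sinh²x = 1 (a difference); the sum sinh²x + cosh²x equals cosh(2x).

Conclusion: No, this is NOT an identity.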